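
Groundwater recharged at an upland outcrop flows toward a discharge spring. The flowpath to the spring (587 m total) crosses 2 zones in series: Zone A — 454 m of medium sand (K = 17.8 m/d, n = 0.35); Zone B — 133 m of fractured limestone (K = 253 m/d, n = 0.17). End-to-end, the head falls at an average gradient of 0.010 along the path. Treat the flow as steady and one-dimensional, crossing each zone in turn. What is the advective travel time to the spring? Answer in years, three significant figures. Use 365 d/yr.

Continuity: the same q passes through each zone, so ΔH = q·Σ(L_j/K_j) — the zones act as resistances in series.
Σ(L/K) = 454/17.8 + 133/253 = 25.51 + 0.5257 = 26.03 d
K_eq = L_total / Σ(L/K) = 587 / 26.03 = 22.55 m/d
q = K_eq · i = 22.55 × 0.010 = 0.2255 m/d (same in every zone)
Zone A: v = q/n = 0.2255/0.35 = 0.6443 m/d → t_A = 454/0.6443 = 704.7 d
Zone B: v = q/n = 0.2255/0.17 = 1.326 m/d → t_B = 133/1.326 = 100.3 d
Total t = 704.7 + 100.3 = 804.9 d
   = 804.9 / 365 = 2.21 yr

2.21 years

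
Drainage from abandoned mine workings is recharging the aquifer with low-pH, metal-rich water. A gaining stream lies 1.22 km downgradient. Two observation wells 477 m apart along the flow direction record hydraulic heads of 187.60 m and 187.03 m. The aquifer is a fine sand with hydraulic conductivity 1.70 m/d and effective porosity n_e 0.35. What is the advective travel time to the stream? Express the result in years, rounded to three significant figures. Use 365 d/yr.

Hydraulic gradient i = (187.60 − 187.03) / 477 = 0.57 / 477 = 0.001195
Specific discharge q = 1.70 × 0.001195 = 0.002031 m/d
v_s = q/n_e = 0.002031/0.35 = 0.005804 m/d
L = 1.22 km = 1220 m
t = L / v = 1220 / 0.005804 = 210200 d
   = 210200 / 365 = 576 yr

576 years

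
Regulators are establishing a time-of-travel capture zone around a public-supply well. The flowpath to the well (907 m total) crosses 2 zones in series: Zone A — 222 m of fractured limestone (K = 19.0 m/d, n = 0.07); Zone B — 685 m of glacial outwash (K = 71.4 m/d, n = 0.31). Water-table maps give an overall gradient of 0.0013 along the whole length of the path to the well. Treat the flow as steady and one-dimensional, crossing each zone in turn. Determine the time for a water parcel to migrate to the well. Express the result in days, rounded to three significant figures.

4110 days

Continuity: the same q passes through each zone, so ΔH = q·Σ(L_j/K_j) — the zones act as resistances in series.
Σ(L/K) = 222/19.0 + 685/71.4 = 11.68 + 9.594 = 21.28 d
K_eq = L_total / Σ(L/K) = 907 / 21.28 = 42.63 m/d
q = K_eq · i = 42.63 × 0.0013 = 0.05541 m/d (same in every zone)
Zone A: v = q/n = 0.05541/0.07 = 0.7916 m/d → t_A = 222/0.7916 = 280.4 d
Zone B: v = q/n = 0.05541/0.31 = 0.1788 m/d → t_B = 685/0.1788 = 3832 d
Total t = 280.4 + 3832 = 4113 d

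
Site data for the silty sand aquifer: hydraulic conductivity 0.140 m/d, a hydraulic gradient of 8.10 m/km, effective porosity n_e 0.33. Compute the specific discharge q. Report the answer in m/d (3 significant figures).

0.00113 m/d

Specific discharge q = 0.140 × 0.0081 = 0.001134 m/d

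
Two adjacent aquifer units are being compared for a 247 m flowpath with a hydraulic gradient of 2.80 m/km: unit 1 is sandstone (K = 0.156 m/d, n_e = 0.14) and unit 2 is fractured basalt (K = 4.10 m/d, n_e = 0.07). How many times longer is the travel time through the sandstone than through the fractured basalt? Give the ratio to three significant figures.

Unit 1 (sandstone): v = 0.156×0.0028/0.14 = 0.003120 m/d, t = 247/0.003120 = 79170 d
Unit 2 (fractured basalt): v = 4.10×0.0028/0.07 = 0.1640 m/d, t = 247/0.1640 = 1506 d
t(sandstone) / t(fractured basalt) = 79170/1506 = 52.6

52.6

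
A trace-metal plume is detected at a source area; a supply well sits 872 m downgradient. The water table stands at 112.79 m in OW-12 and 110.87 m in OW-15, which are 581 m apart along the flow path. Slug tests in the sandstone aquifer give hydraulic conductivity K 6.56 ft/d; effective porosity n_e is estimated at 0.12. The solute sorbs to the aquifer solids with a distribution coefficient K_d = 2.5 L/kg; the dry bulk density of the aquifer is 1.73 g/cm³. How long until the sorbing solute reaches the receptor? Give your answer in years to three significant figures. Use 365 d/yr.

Hydraulic gradient i = (112.79 − 110.87) / 581 = 1.92 / 581 = 0.003305
K = 6.56 ft/d × 0.3048 = 1.999 m/d
Darcy flux q = K·i = 1.999 × 0.003305 = 0.006608 m/d
v_s = q/n_e = 0.006608/0.12 = 0.05506 m/d
Retardation R = 1 + ρ_b·K_d/n = 1 + 1.73×2.5/0.12 = 37.04
Contaminant velocity v_c = v/R = 0.05506/37.04 = 0.001487 m/d
t = L/v_c = 872/0.001487 = 586600 d
   = 586600/365 = 1610 yr

1610 years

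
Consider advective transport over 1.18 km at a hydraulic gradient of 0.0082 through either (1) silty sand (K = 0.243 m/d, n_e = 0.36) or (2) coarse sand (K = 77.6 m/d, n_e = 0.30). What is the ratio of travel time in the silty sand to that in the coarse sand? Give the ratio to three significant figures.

Unit 1 (silty sand): v = 0.243×0.0082/0.36 = 0.005535 m/d, t = 1180/0.005535 = 213200 d
Unit 2 (coarse sand): v = 77.6×0.0082/0.30 = 2.121 m/d, t = 1180/2.121 = 556.3 d
t(silty sand) / t(coarse sand) = 213200/556.3 = 383

383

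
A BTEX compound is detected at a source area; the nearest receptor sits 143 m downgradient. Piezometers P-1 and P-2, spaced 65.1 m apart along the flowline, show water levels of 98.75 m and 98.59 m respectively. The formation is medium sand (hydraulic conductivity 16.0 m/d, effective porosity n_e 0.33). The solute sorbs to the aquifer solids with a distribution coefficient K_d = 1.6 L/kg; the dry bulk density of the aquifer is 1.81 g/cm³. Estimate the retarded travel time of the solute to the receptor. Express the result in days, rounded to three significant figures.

Hydraulic gradient i = (98.75 − 98.59) / 65.1 = 0.16 / 65.1 = 0.002458
Darcy flux q = K·i = 16.0 × 0.002458 = 0.03932 m/d
Seepage velocity v = q / n = 0.03932 / 0.33 = 0.1192 m/d
Retardation R = 1 + ρ_b·K_d/n = 1 + 1.81×1.6/0.33 = 9.776
Contaminant velocity v_c = v/R = 0.1192/9.776 = 0.01219 m/d
t = L/v_c = 143/0.01219 = 11730 d

11700 days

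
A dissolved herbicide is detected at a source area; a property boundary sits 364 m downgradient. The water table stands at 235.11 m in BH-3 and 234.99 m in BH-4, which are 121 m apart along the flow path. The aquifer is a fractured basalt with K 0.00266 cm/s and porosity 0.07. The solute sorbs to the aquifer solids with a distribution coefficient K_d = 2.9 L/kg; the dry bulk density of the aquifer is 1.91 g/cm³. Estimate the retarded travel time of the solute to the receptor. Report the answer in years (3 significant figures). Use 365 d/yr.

Hydraulic gradient i = (235.11 − 234.99) / 121 = 0.12 / 121 = 9.917e-4
K = 0.00266 cm/s × 864 = 2.298 m/d
Darcy flux q = K·i = 2.298 × 9.917e-4 = 0.002279 m/d
Average linear velocity = 0.002279 / 0.07 = 0.03256 m/d
Retardation R = 1 + ρ_b·K_d/n = 1 + 1.91×2.9/0.07 = 80.13
Contaminant velocity v_c = v/R = 0.03256/80.13 = 4.064e-4 m/d
t = L/v_c = 364/4.064e-4 = 895800 d
   = 895800/365 = 2450 yr

2450 years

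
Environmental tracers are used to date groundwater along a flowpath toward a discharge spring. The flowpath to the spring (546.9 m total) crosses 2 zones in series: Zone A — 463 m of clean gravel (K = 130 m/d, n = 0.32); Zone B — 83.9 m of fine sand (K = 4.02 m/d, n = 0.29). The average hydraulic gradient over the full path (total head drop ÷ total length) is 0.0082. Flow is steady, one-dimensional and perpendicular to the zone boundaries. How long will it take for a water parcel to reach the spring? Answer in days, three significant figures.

Steady 1-D flow in series ⇒ the Darcy flux q is identical in every zone and the zone head losses add (resistances L/K in series).
Σ(L/K) = 463/130 + 83.9/4.02 = 3.562 + 20.87 = 24.43 d
K_eq = L_total / Σ(L/K) = 546.9 / 24.43 = 22.38 m/d
q = K_eq · i = 22.38 × 0.0082 = 0.1836 m/d (same in every zone)
Zone A: v = q/n = 0.1836/0.32 = 0.5736 m/d → t_A = 463/0.5736 = 807.2 d
Zone B: v = q/n = 0.1836/0.29 = 0.6329 m/d → t_B = 83.9/0.6329 = 132.6 d
Total t = 807.2 + 132.6 = 939.7 d

940 days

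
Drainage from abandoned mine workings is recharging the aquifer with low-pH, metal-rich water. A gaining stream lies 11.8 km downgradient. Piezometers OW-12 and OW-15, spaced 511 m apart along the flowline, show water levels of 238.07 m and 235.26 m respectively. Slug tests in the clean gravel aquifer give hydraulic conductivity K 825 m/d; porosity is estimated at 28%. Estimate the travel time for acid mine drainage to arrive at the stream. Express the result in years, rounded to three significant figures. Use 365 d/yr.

Hydraulic gradient i = (238.07 − 235.26) / 511 = 2.81 / 511 = 0.005499
Specific discharge q = 825 × 0.005499 = 4.537 m/d
Seepage velocity v = q / n = 4.537 / 0.28 = 16.20 m/d
L = 11.8 km = 11800 m
t = L / v = 11800 / 16.20 = 728.3 d
   = 728.3 / 365 = 2.00 yr

2.00 years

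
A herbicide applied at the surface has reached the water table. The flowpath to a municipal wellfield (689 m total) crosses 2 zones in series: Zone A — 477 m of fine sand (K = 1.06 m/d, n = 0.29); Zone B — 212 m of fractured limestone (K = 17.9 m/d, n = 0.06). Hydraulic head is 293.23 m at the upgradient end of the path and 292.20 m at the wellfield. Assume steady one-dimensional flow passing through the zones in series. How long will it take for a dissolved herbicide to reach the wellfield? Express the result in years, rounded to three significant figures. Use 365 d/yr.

Total head drop ΔH = 293.23 − 292.20 = 1.03 m
Steady 1-D flow in series ⇒ the Darcy flux q is identical in every zone and the zone head losses add (resistances L/K in series).
Σ(L/K) = 477/1.06 + 212/17.9 = 450.0 + 11.84 = 461.8 d
q = ΔH / Σ(L/K) = 1.03 / 461.8 = 0.002230 m/d (same in every zone)
Zone A: v = q/n = 0.002230/0.29 = 0.007690 m/d → t_A = 477/0.007690 = 62030 d
Zone B: v = q/n = 0.002230/0.06 = 0.03717 m/d → t_B = 212/0.03717 = 5704 d
Total t = 62030 + 5704 = 67730 d
   = 67730 / 365 = 186 yr

186 years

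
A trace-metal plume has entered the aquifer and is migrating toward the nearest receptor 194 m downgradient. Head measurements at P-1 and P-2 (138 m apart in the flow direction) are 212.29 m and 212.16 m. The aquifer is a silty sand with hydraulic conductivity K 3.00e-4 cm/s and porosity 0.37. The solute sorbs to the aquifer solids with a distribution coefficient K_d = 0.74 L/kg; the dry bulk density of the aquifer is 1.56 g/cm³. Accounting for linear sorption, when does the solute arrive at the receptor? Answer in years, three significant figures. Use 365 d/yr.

Hydraulic gradient i = (212.29 − 212.16) / 138 = 0.13 / 138 = 9.420e-4
K = 3.00e-4 cm/s × 864 = 0.2592 m/d
q = Ki = 0.2592 × 9.420e-4 = 2.442e-4 m/d
v = Ki/n = 0.2592·9.420e-4/0.37 = 6.599e-4 m/d
Retardation R = 1 + ρ_b·K_d/n = 1 + 1.56×0.74/0.37 = 4.120
Contaminant velocity v_c = v/R = 6.599e-4/4.120 = 1.602e-4 m/d
t = L/v_c = 194/1.602e-4 = 1.211e6 d
   = 1.211e6/365 = 3320 yr

3320 years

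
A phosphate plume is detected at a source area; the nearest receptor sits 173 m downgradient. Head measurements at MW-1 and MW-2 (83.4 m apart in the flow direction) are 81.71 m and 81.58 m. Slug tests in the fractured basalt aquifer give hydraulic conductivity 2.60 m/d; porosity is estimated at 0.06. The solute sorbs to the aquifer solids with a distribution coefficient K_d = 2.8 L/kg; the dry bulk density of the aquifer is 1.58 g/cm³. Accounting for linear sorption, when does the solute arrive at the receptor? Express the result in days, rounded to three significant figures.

Hydraulic gradient i = (81.71 − 81.58) / 83.4 = 0.13 / 83.4 = 0.001559
Darcy flux q = K·i = 2.60 × 0.001559 = 0.004053 m/d
Seepage velocity v = q / n = 0.004053 / 0.06 = 0.06755 m/d
Retardation R = 1 + ρ_b·K_d/n = 1 + 1.58×2.8/0.06 = 74.73
Contaminant velocity v_c = v/R = 0.06755/74.73 = 9.038e-4 m/d
t = L/v_c = 173/9.038e-4 = 191400 d

191000 days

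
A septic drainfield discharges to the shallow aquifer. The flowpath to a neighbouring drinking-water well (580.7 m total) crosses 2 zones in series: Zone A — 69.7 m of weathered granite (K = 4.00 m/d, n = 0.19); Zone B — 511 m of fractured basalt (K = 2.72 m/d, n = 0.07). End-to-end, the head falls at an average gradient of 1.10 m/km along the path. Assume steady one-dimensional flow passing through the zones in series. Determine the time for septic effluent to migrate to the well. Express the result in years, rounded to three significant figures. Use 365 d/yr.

43.2 years

Continuity: the same q passes through each zone, so ΔH = q·Σ(L_j/K_j) — the zones act as resistances in series.
Σ(L/K) = 69.7/4.00 + 511/2.72 = 17.43 + 187.9 = 205.3 d
K_eq = L_total / Σ(L/K) = 580.7 / 205.3 = 2.829 m/d
q = K_eq · i = 2.829 × 0.0011 = 0.003112 m/d (same in every zone)
Zone A: v = q/n = 0.003112/0.19 = 0.01638 m/d → t_A = 69.7/0.01638 = 4256 d
Zone B: v = q/n = 0.003112/0.07 = 0.04445 m/d → t_B = 511/0.04445 = 11500 d
Total t = 4256 + 11500 = 15750 d
   = 15750 / 365 = 43.2 yr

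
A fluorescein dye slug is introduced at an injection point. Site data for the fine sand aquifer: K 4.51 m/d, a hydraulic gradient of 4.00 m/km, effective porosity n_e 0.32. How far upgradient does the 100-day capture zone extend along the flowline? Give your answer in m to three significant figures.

Darcy flux q = K·i = 4.51 × 0.0040 = 0.01804 m/d
Average linear velocity = 0.01804 / 0.32 = 0.05638 m/d
L = v × T = 0.05638 × 100 = 5.638 m

5.64 m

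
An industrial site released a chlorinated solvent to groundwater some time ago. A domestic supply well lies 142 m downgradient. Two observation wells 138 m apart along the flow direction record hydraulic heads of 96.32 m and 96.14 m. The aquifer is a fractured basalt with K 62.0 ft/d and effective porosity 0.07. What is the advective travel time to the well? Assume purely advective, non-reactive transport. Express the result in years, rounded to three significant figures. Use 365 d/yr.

1.10 years

Hydraulic gradient i = (96.32 − 96.14) / 138 = 0.18 / 138 = 0.001304
K = 62.0 ft/d × 0.3048 = 18.90 m/d
Darcy flux q = K·i = 18.90 × 0.001304 = 0.02465 m/d
v = Ki/n = 18.90·0.001304/0.07 = 0.3521 m/d
t = L / v = 142 / 0.3521 = 403.3 d
   = 403.3 / 365 = 1.10 yr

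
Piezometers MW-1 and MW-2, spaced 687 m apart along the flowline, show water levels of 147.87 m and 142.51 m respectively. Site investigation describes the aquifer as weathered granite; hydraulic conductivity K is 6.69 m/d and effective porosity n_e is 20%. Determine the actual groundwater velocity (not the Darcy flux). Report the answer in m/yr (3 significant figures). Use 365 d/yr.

Hydraulic gradient i = (147.87 − 142.51) / 687 = 5.36 / 687 = 0.007802
Darcy flux q = K·i = 6.69 × 0.007802 = 0.05220 m/d
Seepage velocity v = q / n = 0.05220 / 0.20 = 0.2610 m/d
   = 0.2610 × 365 = 95.3 m/yr

95.3 m/yr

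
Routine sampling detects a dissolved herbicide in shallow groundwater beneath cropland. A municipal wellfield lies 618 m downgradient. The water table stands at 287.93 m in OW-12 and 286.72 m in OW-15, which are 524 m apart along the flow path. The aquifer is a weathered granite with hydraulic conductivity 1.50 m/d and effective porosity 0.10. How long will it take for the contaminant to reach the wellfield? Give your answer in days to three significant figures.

Hydraulic gradient i = (287.93 − 286.72) / 524 = 1.21 / 524 = 0.002309
Specific discharge q = 1.50 × 0.002309 = 0.003464 m/d
Average linear velocity = 0.003464 / 0.10 = 0.03464 m/d
t = L / v = 618 / 0.03464 = 17840 d

17800 days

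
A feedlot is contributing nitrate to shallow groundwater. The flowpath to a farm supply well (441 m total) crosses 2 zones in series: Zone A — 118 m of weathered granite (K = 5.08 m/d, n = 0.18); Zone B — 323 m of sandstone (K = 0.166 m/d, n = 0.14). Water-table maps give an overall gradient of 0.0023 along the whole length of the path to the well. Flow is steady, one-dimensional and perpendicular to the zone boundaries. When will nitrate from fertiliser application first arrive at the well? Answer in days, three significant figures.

Steady 1-D flow in series ⇒ the Darcy flux q is identical in every zone and the zone head losses add (resistances L/K in series).
Σ(L/K) = 118/5.08 + 323/0.166 = 23.23 + 1946 = 1969 d
K_eq = L_total / Σ(L/K) = 441 / 1969 = 0.2240 m/d
q = K_eq · i = 0.2240 × 0.0023 = 5.151e-4 m/d (same in every zone)
Zone A: v = q/n = 5.151e-4/0.18 = 0.002862 m/d → t_A = 118/0.002862 = 41230 d
Zone B: v = q/n = 5.151e-4/0.14 = 0.003680 m/d → t_B = 323/0.003680 = 87780 d
Total t = 41230 + 87780 = 129000 d

129000 days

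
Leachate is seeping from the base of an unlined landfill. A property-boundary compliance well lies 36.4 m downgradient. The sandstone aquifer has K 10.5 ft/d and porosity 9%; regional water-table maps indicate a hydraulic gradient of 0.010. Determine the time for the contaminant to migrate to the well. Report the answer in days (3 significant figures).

K = 10.5 ft/d × 0.3048 = 3.200 m/d
Darcy flux q = K·i = 3.200 × 0.010 = 0.03200 m/d
v = Ki/n = 3.200·0.010/0.09 = 0.3556 m/d
t = L / v = 36.4 / 0.3556 = 102.4 d

102 days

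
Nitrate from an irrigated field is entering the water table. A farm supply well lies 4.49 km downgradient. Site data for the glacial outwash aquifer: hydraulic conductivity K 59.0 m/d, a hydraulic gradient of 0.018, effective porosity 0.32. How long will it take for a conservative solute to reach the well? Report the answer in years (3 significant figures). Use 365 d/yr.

Specific discharge q = 59.0 × 0.018 = 1.062 m/d
Average linear velocity = 1.062 / 0.32 = 3.319 m/d
L = 4.49 km = 4490 m
t = L / v = 4490 / 3.319 = 1353 d
   = 1353 / 365 = 3.71 yr

3.71 years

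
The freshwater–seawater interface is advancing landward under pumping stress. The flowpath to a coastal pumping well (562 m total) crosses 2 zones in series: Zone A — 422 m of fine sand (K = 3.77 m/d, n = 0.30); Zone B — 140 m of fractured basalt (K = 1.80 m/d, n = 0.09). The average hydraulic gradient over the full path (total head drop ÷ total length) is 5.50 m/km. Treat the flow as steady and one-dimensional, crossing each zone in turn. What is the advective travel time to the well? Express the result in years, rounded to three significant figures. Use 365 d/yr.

23.4 years

Steady 1-D flow in series ⇒ the Darcy flux q is identical in every zone and the zone head losses add (resistances L/K in series).
Σ(L/K) = 422/3.77 + 140/1.80 = 111.9 + 77.78 = 189.7 d
K_eq = L_total / Σ(L/K) = 562 / 189.7 = 2.962 m/d
q = K_eq · i = 2.962 × 0.0055 = 0.01629 m/d (same in every zone)
Zone A: v = q/n = 0.01629/0.30 = 0.05431 m/d → t_A = 422/0.05431 = 7770 d
Zone B: v = q/n = 0.01629/0.09 = 0.1810 m/d → t_B = 140/0.1810 = 773.3 d
Total t = 7770 + 773.3 = 8544 d
   = 8544 / 365 = 23.4 yr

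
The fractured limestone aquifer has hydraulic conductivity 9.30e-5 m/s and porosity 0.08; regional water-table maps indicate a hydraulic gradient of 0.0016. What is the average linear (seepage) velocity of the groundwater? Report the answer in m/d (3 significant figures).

0.161 m/d

K = 9.30e-5 m/s × 86400 s/d = 8.035 m/d
Darcy flux q = K·i = 8.035 × 0.0016 = 0.01286 m/d
v_s = q/n_e = 0.01286/0.08 = 0.1607 m/d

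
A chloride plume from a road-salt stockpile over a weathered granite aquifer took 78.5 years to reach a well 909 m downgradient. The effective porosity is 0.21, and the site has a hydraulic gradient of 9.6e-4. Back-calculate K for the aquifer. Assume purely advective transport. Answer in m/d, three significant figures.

t = 78.5 years = 28650 d
v = L / t = 909 / 28650 = 0.03172 m/d
K = v · n / i = 0.03172 × 0.21 / 9.6e-4 = 6.94 m/d

6.94 m/d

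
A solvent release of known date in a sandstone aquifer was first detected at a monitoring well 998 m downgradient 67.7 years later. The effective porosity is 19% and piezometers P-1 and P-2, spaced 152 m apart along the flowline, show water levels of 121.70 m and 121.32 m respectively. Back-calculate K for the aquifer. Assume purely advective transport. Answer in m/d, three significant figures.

Hydraulic gradient i = (121.70 − 121.32) / 152 = 0.38 / 152 = 0.002500
t = 67.7 years = 24710 d
v = L / t = 998 / 24710 = 0.04039 m/d
K = v · n / i = 0.04039 × 0.19 / 0.002500 = 3.07 m/d

3.07 m/d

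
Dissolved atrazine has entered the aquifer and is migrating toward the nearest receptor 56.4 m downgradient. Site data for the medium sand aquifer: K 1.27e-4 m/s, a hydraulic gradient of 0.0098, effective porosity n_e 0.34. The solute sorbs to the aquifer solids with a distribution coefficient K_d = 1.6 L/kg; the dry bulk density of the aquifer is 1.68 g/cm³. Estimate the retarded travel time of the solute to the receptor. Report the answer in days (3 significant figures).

K = 1.27e-4 m/s × 86400 s/d = 10.97 m/d
Specific discharge q = 10.97 × 0.0098 = 0.1075 m/d
v_s = q/n_e = 0.1075/0.34 = 0.3163 m/d
Retardation R = 1 + ρ_b·K_d/n = 1 + 1.68×1.6/0.34 = 8.906
Contaminant velocity v_c = v/R = 0.3163/8.906 = 0.03551 m/d
t = L/v_c = 56.4/0.03551 = 1588 d

1590 days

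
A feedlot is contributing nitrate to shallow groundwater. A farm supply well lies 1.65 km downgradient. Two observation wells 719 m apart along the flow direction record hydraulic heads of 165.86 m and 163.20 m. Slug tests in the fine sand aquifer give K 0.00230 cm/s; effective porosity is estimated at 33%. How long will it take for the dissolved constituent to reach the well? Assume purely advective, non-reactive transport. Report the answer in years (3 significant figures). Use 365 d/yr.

Hydraulic gradient i = (165.86 − 163.20) / 719 = 2.66 / 719 = 0.003700
K = 0.00230 cm/s × 864 = 1.987 m/d
q = Ki = 1.987 × 0.003700 = 0.007352 m/d
Average linear velocity = 0.007352 / 0.33 = 0.02228 m/d
L = 1.65 km = 1650 m
t = L / v = 1650 / 0.02228 = 74060 d
   = 74060 / 365 = 203 yr

203 years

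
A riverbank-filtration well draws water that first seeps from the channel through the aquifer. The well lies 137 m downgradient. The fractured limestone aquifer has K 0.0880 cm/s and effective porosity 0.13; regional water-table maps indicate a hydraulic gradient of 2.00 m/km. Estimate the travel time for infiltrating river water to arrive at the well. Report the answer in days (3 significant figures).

K = 0.0880 cm/s × 864 = 76.03 m/d
Darcy flux q = K·i = 76.03 × 0.0020 = 0.1521 m/d
Average linear velocity = 0.1521 / 0.13 = 1.170 m/d
t = L / v = 137 / 1.170 = 117.1 d

117 days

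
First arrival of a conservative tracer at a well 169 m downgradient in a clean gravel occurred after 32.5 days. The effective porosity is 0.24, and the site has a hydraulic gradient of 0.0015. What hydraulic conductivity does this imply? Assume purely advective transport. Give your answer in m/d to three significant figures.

v = L / t = 169 / 32.5 = 5.200 m/d
K = v · n / i = 5.200 × 0.24 / 0.0015 = 832 m/d

832 m/d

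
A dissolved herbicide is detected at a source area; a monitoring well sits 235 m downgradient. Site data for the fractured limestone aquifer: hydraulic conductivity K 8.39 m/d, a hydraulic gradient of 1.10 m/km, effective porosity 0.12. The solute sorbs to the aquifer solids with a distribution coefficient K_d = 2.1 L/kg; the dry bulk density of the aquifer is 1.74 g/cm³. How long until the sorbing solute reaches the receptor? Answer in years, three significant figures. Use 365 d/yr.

263 years

q = Ki = 8.39 × 0.0011 = 0.009229 m/d
v = Ki/n = 8.39·0.0011/0.12 = 0.07691 m/d
Retardation R = 1 + ρ_b·K_d/n = 1 + 1.74×2.1/0.12 = 31.45
Contaminant velocity v_c = v/R = 0.07691/31.45 = 0.002445 m/d
t = L/v_c = 235/0.002445 = 96100 d
   = 96100/365 = 263 yr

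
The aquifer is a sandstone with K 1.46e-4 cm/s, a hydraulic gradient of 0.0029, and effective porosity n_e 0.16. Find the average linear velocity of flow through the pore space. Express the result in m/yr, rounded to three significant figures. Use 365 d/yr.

0.835 m/yr

K = 1.46e-4 cm/s × 864 = 0.1261 m/d
q = Ki = 0.1261 × 0.0029 = 3.658e-4 m/d
Seepage velocity v = q / n = 3.658e-4 / 0.16 = 0.002286 m/d
   = 0.002286 × 365 = 0.835 m/yr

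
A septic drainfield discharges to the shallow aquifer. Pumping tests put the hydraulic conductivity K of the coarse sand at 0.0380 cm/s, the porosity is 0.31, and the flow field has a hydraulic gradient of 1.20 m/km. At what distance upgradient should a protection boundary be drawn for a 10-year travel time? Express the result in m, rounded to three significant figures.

K = 0.0380 cm/s × 864 = 32.83 m/d
q = Ki = 32.83 × 0.0012 = 0.03940 m/d
Average linear velocity = 0.03940 / 0.31 = 0.1271 m/d
T = 10 yr × 365 = 3650 d
L = v × T = 0.1271 × 3650 = 463.9 m

464 m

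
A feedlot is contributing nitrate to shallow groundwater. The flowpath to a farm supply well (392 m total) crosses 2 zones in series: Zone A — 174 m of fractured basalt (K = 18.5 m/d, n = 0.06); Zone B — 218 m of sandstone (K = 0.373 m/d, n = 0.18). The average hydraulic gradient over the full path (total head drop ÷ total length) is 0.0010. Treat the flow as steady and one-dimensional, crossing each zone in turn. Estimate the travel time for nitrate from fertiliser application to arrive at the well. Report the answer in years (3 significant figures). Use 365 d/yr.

206 years

For zones in series the flux q is common to all zones; the equivalent conductivity is the harmonic (thickness-weighted) mean, K_eq = L_total / Σ(L_j/K_j).
Σ(L/K) = 174/18.5 + 218/0.373 = 9.405 + 584.5 = 593.9 d
K_eq = L_total / Σ(L/K) = 392 / 593.9 = 0.6601 m/d
q = K_eq · i = 0.6601 × 0.0010 = 6.601e-4 m/d (same in every zone)
Zone A: v = q/n = 6.601e-4/0.06 = 0.01100 m/d → t_A = 174/0.01100 = 15820 d
Zone B: v = q/n = 6.601e-4/0.18 = 0.003667 m/d → t_B = 218/0.003667 = 59450 d
Total t = 15820 + 59450 = 75260 d
   = 75260 / 365 = 206 yr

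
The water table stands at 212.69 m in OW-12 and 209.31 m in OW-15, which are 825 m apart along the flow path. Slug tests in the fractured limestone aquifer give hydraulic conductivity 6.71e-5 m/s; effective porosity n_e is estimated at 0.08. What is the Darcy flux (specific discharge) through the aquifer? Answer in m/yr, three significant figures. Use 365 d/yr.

8.67 m/yr

Hydraulic gradient i = (212.69 − 209.31) / 825 = 3.38 / 825 = 0.004097
K = 6.71e-5 m/s × 86400 s/d = 5.797 m/d
Darcy flux q = K·i = 5.797 × 0.004097 = 0.02375 m/d
   = 0.02375 × 365 = 8.67 m/yr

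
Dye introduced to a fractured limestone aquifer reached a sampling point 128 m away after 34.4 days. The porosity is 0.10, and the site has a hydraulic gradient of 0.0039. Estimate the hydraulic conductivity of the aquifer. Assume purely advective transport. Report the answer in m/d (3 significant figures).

v = L / t = 128 / 34.4 = 3.721 m/d
K = v · n / i = 3.721 × 0.10 / 0.0039 = 95.4 m/d

95.4 m/d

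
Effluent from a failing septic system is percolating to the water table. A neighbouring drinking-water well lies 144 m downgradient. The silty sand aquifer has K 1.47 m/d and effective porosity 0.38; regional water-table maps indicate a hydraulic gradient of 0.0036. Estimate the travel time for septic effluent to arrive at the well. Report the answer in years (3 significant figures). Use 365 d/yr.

28.3 years

Specific discharge q = 1.47 × 0.0036 = 0.005292 m/d
Seepage velocity v = q / n = 0.005292 / 0.38 = 0.01393 m/d
t = L / v = 144 / 0.01393 = 10340 d
   = 10340 / 365 = 28.3 yr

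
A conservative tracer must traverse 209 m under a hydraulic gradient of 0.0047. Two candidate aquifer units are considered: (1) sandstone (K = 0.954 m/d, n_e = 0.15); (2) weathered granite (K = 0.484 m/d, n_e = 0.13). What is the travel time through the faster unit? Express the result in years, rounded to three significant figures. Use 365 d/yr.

Unit 1 (sandstone): v = 0.954×0.0047/0.15 = 0.02989 m/d, t = 209/0.02989 = 6992 d
Unit 2 (weathered granite): v = 0.484×0.0047/0.13 = 0.01750 m/d, t = 209/0.01750 = 11940 d
Faster: 6992 d / 365 = 19.2 yr

19.2 years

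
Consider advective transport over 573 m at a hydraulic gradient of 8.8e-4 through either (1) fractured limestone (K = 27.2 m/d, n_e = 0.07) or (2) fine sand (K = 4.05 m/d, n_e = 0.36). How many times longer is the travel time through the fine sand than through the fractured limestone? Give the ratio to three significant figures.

Unit 1 (fractured limestone): v = 27.2×8.8e-4/0.07 = 0.3419 m/d, t = 573/0.3419 = 1676 d
Unit 2 (fine sand): v = 4.05×8.8e-4/0.36 = 0.009900 m/d, t = 573/0.009900 = 57880 d
t(fine sand) / t(fractured limestone) = 57880/1676 = 34.5

34.5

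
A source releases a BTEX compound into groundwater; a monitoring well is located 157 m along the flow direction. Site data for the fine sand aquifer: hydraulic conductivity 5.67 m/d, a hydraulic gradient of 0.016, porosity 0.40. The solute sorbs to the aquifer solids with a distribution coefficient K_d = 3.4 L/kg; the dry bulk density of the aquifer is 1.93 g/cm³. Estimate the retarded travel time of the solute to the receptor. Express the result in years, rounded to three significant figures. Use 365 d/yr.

33.0 years

Darcy flux q = K·i = 5.67 × 0.016 = 0.09072 m/d
v = Ki/n = 5.67·0.016/0.40 = 0.2268 m/d
Retardation R = 1 + ρ_b·K_d/n = 1 + 1.93×3.4/0.40 = 17.40
Contaminant velocity v_c = v/R = 0.2268/17.40 = 0.01303 m/d
t = L/v_c = 157/0.01303 = 12050 d
   = 12050/365 = 33.0 yr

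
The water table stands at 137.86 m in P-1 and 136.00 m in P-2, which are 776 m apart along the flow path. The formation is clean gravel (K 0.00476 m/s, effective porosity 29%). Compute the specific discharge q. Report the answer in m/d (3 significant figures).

Hydraulic gradient i = (137.86 − 136.00) / 776 = 1.86 / 776 = 0.002397
K = 0.00476 m/s × 86400 s/d = 411.3 m/d
Specific discharge q = 411.3 × 0.002397 = 0.9858 m/d

0.986 m/d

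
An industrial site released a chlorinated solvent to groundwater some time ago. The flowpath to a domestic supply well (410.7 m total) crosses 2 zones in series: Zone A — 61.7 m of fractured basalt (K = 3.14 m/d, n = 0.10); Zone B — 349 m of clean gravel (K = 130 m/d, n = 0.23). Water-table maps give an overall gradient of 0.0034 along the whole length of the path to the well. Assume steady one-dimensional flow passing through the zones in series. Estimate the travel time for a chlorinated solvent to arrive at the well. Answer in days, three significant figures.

1380 days

For zones in series the flux q is common to all zones; the equivalent conductivity is the harmonic (thickness-weighted) mean, K_eq = L_total / Σ(L_j/K_j).
Σ(L/K) = 61.7/3.14 + 349/130 = 19.65 + 2.685 = 22.33 d
K_eq = L_total / Σ(L/K) = 410.7 / 22.33 = 18.39 m/d
q = K_eq · i = 18.39 × 0.0034 = 0.06252 m/d (same in every zone)
Zone A: v = q/n = 0.06252/0.10 = 0.6252 m/d → t_A = 61.7/0.6252 = 98.69 d
Zone B: v = q/n = 0.06252/0.23 = 0.2718 m/d → t_B = 349/0.2718 = 1284 d
Total t = 98.69 + 1284 = 1383 d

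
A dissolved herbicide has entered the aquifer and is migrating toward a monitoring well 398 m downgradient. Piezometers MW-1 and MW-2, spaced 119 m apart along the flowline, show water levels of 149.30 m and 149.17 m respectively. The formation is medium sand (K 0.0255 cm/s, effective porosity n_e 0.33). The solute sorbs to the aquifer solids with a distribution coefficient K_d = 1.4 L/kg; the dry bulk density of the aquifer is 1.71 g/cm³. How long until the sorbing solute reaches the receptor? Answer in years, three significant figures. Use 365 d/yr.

Hydraulic gradient i = (149.30 − 149.17) / 119 = 0.13 / 119 = 0.001092
K = 0.0255 cm/s × 864 = 22.03 m/d
q = Ki = 22.03 × 0.001092 = 0.02407 m/d
Average linear velocity = 0.02407 / 0.33 = 0.07294 m/d
Retardation R = 1 + ρ_b·K_d/n = 1 + 1.71×1.4/0.33 = 8.255
Contaminant velocity v_c = v/R = 0.07294/8.255 = 0.008836 m/d
t = L/v_c = 398/0.008836 = 45040 d
   = 45040/365 = 123 yr

123 years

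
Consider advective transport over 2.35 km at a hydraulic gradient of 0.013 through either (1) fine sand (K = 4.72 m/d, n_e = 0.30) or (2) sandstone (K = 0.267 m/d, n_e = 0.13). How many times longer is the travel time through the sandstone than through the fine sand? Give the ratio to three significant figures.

7.66

Unit 1 (fine sand): v = 4.72×0.013/0.30 = 0.2045 m/d, t = 2350/0.2045 = 11490 d
Unit 2 (sandstone): v = 0.267×0.013/0.13 = 0.02670 m/d, t = 2350/0.02670 = 88010 d
t(sandstone) / t(fine sand) = 88010/11490 = 7.66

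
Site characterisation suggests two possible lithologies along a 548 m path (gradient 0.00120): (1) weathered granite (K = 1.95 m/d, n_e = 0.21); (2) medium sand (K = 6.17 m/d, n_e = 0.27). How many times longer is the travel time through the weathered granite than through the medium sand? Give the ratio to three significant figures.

Unit 1 (weathered granite): v = 1.95×0.0012/0.21 = 0.01114 m/d, t = 548/0.01114 = 49180 d
Unit 2 (medium sand): v = 6.17×0.0012/0.27 = 0.02742 m/d, t = 548/0.02742 = 19980 d
t(weathered granite) / t(medium sand) = 49180/19980 = 2.46

2.46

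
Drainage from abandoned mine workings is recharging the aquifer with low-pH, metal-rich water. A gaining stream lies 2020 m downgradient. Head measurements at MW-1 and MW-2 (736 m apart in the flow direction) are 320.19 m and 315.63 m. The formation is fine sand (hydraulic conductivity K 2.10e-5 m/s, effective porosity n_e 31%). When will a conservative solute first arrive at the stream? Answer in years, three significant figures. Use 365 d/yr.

Hydraulic gradient i = (320.19 − 315.63) / 736 = 4.56 / 736 = 0.006196
K = 2.10e-5 m/s × 86400 s/d = 1.814 m/d
q = Ki = 1.814 × 0.006196 = 0.01124 m/d
v = Ki/n = 1.814·0.006196/0.31 = 0.03626 m/d
t = L / v = 2020 / 0.03626 = 55700 d
   = 55700 / 365 = 153 yr

153 years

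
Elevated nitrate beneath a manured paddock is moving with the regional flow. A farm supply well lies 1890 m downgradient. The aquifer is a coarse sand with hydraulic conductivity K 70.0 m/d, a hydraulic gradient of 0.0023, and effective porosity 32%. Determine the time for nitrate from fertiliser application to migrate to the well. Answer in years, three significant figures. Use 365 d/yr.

q = Ki = 70.0 × 0.0023 = 0.1610 m/d
v = Ki/n = 70.0·0.0023/0.32 = 0.5031 m/d
t = L / v = 1890 / 0.5031 = 3757 d
   = 3757 / 365 = 10.3 yr

10.3 years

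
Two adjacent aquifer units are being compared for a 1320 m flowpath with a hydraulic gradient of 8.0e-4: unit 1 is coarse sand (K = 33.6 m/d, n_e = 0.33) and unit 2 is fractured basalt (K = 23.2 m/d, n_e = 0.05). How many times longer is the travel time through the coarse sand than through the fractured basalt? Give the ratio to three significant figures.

Unit 1 (coarse sand): v = 33.6×8.0e-4/0.33 = 0.08145 m/d, t = 1320/0.08145 = 16210 d
Unit 2 (fractured basalt): v = 23.2×8.0e-4/0.05 = 0.3712 m/d, t = 1320/0.3712 = 3556 d
t(coarse sand) / t(fractured basalt) = 16210/3556 = 4.56

4.56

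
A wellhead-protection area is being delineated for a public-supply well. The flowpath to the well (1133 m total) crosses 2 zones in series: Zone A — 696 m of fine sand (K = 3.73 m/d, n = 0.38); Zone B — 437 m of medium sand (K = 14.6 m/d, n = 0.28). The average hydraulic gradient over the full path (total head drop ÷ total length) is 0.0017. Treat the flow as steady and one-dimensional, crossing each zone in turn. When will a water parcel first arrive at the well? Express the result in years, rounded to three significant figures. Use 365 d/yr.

119 years

For zones in series the flux q is common to all zones; the equivalent conductivity is the harmonic (thickness-weighted) mean, K_eq = L_total / Σ(L_j/K_j).
Σ(L/K) = 696/3.73 + 437/14.6 = 186.6 + 29.93 = 216.5 d
K_eq = L_total / Σ(L/K) = 1133 / 216.5 = 5.233 m/d
q = K_eq · i = 5.233 × 0.0017 = 0.008895 m/d (same in every zone)
Zone A: v = q/n = 0.008895/0.38 = 0.02341 m/d → t_A = 696/0.02341 = 29730 d
Zone B: v = q/n = 0.008895/0.28 = 0.03177 m/d → t_B = 437/0.03177 = 13760 d
Total t = 29730 + 13760 = 43490 d
   = 43490 / 365 = 119 yr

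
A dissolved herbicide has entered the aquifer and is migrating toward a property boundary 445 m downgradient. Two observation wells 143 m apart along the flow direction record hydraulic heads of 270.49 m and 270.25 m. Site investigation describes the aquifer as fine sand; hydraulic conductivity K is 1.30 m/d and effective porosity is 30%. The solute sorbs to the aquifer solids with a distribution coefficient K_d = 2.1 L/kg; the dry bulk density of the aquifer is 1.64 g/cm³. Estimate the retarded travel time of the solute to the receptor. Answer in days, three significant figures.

764000 days

Hydraulic gradient i = (270.49 − 270.25) / 143 = 0.24 / 143 = 0.001678
q = Ki = 1.30 × 0.001678 = 0.002182 m/d
Average linear velocity = 0.002182 / 0.30 = 0.007273 m/d
Retardation R = 1 + ρ_b·K_d/n = 1 + 1.64×2.1/0.30 = 12.48
Contaminant velocity v_c = v/R = 0.007273/12.48 = 5.828e-4 m/d
t = L/v_c = 445/5.828e-4 = 763600 d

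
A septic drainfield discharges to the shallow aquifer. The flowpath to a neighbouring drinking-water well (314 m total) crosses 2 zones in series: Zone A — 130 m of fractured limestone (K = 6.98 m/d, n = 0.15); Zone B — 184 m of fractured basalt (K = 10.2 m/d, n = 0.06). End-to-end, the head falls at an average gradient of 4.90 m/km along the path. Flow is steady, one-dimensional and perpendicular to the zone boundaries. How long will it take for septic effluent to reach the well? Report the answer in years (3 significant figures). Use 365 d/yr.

Steady 1-D flow in series ⇒ the Darcy flux q is identical in every zone and the zone head losses add (resistances L/K in series).
Σ(L/K) = 130/6.98 + 184/10.2 = 18.62 + 18.04 = 36.66 d
K_eq = L_total / Σ(L/K) = 314 / 36.66 = 8.564 m/d
q = K_eq · i = 8.564 × 0.0049 = 0.04197 m/d (same in every zone)
Zone A: v = q/n = 0.04197/0.15 = 0.2798 m/d → t_A = 130/0.2798 = 464.7 d
Zone B: v = q/n = 0.04197/0.06 = 0.6994 m/d → t_B = 184/0.6994 = 263.1 d
Total t = 464.7 + 263.1 = 727.7 d
   = 727.7 / 365 = 1.99 yr

1.99 years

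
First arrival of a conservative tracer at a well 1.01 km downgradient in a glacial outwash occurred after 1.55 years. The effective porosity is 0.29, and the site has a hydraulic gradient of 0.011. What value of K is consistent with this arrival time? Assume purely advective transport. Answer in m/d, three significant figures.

t = 1.55 years = 565.8 d
L = 1.01 km = 1010 m
v = L / t = 1010 / 565.8 = 1.785 m/d
K = v · n / i = 1.785 × 0.29 / 0.011 = 47.1 m/d

47.1 m/d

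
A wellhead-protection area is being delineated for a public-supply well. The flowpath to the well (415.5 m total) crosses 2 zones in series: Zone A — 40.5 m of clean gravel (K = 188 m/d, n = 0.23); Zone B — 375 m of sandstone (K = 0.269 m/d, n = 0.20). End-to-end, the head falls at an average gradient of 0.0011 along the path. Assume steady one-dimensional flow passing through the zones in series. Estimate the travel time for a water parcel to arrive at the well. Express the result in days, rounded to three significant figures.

Steady 1-D flow in series ⇒ the Darcy flux q is identical in every zone and the zone head losses add (resistances L/K in series).
Σ(L/K) = 40.5/188 + 375/0.269 = 0.2154 + 1394 = 1394 d
K_eq = L_total / Σ(L/K) = 415.5 / 1394 = 0.2980 m/d
q = K_eq · i = 0.2980 × 0.0011 = 3.278e-4 m/d (same in every zone)
Zone A: v = q/n = 3.278e-4/0.23 = 0.001425 m/d → t_A = 40.5/0.001425 = 28420 d
Zone B: v = q/n = 3.278e-4/0.20 = 0.001639 m/d → t_B = 375/0.001639 = 228800 d
Total t = 28420 + 228800 = 257200 d

257000 days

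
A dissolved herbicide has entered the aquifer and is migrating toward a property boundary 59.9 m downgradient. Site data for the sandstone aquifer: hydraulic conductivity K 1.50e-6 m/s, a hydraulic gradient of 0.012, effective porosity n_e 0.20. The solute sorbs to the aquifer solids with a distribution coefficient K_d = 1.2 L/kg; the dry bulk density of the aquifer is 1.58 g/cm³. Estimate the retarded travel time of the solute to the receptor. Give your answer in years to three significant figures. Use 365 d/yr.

K = 1.50e-6 m/s × 86400 s/d = 0.1296 m/d
Darcy flux q = K·i = 0.1296 × 0.012 = 0.001555 m/d
Average linear velocity = 0.001555 / 0.20 = 0.007776 m/d
Retardation R = 1 + ρ_b·K_d/n = 1 + 1.58×1.2/0.20 = 10.48
Contaminant velocity v_c = v/R = 0.007776/10.48 = 7.420e-4 m/d
t = L/v_c = 59.9/7.420e-4 = 80730 d
   = 80730/365 = 221 yr

221 years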